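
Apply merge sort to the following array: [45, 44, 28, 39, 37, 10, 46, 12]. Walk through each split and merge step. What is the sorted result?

Merge sort trace:

Split: [45, 44, 28, 39, 37, 10, 46, 12] -> [45, 44, 28, 39] and [37, 10, 46, 12]
  Split: [45, 44, 28, 39] -> [45, 44] and [28, 39]
    Split: [45, 44] -> [45] and [44]
    Merge: [45] + [44] -> [44, 45]
    Split: [28, 39] -> [28] and [39]
    Merge: [28] + [39] -> [28, 39]
  Merge: [44, 45] + [28, 39] -> [28, 39, 44, 45]
  Split: [37, 10, 46, 12] -> [37, 10] and [46, 12]
    Split: [37, 10] -> [37] and [10]
    Merge: [37] + [10] -> [10, 37]
    Split: [46, 12] -> [46] and [12]
    Merge: [46] + [12] -> [12, 46]
  Merge: [10, 37] + [12, 46] -> [10, 12, 37, 46]
Merge: [28, 39, 44, 45] + [10, 12, 37, 46] -> [10, 12, 28, 37, 39, 44, 45, 46]

Final sorted array: [10, 12, 28, 37, 39, 44, 45, 46]

The merge sort proceeds by recursively splitting the array and merging sorted halves.
After all merges, the sorted array is [10, 12, 28, 37, 39, 44, 45, 46].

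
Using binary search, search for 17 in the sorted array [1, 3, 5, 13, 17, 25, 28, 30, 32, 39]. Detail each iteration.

Binary search for 17 in [1, 3, 5, 13, 17, 25, 28, 30, 32, 39]:

lo=0, hi=9, mid=4, arr[mid]=17 -> Found target at index 4!

Binary search finds 17 at index 4 after 1 comparisons. The search repeatedly halves the search space by comparing with the middle element.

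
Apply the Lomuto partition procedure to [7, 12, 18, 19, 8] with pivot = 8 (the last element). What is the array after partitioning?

Lomuto partition with pivot = 8:

Initial array: [7, 12, 18, 19, 8]

arr[0]=7 <= 8: swap with position 0, array becomes [7, 12, 18, 19, 8]
arr[1]=12 > 8: no swap
arr[2]=18 > 8: no swap
arr[3]=19 > 8: no swap

Place pivot at position 1: [7, 8, 18, 19, 12]
Pivot position: 1

After partitioning with pivot 8, the array becomes [7, 8, 18, 19, 12]. The pivot is placed at index 1. All elements to the left of the pivot are <= 8, and all elements to the right are > 8.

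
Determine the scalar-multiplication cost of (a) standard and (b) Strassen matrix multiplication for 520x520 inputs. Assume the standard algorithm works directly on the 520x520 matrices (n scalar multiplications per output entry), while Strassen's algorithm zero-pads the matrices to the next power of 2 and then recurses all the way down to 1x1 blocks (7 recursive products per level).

Matrix multiplication for 520x520 matrices:

Strassen's algorithm requires power-of-2 dimensions. Pad 520x520 to 1024x1024 (next power of 2).

Standard algorithm: 520^3 = 140608000 multiplications
Strassen's algorithm: 7^(log2(1024)) = 7^10 = 282475249 multiplications
Difference: 140608000 - 282475249 = -141867249 (Strassen uses MORE here due to padding overhead — for small or just-over-power-of-2 n, padding can outweigh the per-level savings)

Standard: 140608000 multiplications (520^3). Strassen: 282475249 multiplications (7^10, after padding to 1024x1024). Strassen reduces 8 recursive multiplications to 7 at each level.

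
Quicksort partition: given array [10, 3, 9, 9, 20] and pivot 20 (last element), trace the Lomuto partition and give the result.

Lomuto partition with pivot = 20:

Initial array: [10, 3, 9, 9, 20]

arr[0]=10 <= 20: swap with position 0, array becomes [10, 3, 9, 9, 20]
arr[1]=3 <= 20: swap with position 1, array becomes [10, 3, 9, 9, 20]
arr[2]=9 <= 20: swap with position 2, array becomes [10, 3, 9, 9, 20]
arr[3]=9 <= 20: swap with position 3, array becomes [10, 3, 9, 9, 20]

Place pivot at position 4: [10, 3, 9, 9, 20]
Pivot position: 4

After partitioning with pivot 20, the array becomes [10, 3, 9, 9, 20]. The pivot is placed at index 4. All elements to the left of the pivot are <= 20, and all elements to the right are > 20.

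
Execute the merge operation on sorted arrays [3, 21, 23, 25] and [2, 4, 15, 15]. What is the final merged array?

Merging process:

Compare 3 vs 2: take 2 from right. Merged: [2]
Compare 3 vs 4: take 3 from left. Merged: [2, 3]
Compare 21 vs 4: take 4 from right. Merged: [2, 3, 4]
Compare 21 vs 15: take 15 from right. Merged: [2, 3, 4, 15]
Compare 21 vs 15: take 15 from right. Merged: [2, 3, 4, 15, 15]
Append remaining from left: [21, 23, 25]. Merged: [2, 3, 4, 15, 15, 21, 23, 25]

Final merged array: [2, 3, 4, 15, 15, 21, 23, 25]
Total comparisons: 5

The merged array is [2, 3, 4, 15, 15, 21, 23, 25], requiring 5 comparisons. The merge step runs in O(n) time where n is the total number of elements.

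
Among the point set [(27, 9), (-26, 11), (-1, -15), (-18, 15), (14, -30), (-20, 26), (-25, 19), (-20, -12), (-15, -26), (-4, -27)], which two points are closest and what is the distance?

Computing all pairwise distances among 10 points:

d((27, 9), (-26, 11)) = 53.0377
d((27, 9), (-1, -15)) = 36.8782
d((27, 9), (-18, 15)) = 45.3982
d((27, 9), (14, -30)) = 41.1096
d((27, 9), (-20, 26)) = 49.98
d((27, 9), (-25, 19)) = 52.9528
d((27, 9), (-20, -12)) = 51.4782
d((27, 9), (-15, -26)) = 54.6717
d((27, 9), (-4, -27)) = 47.5079
d((-26, 11), (-1, -15)) = 36.0694
d((-26, 11), (-18, 15)) = 8.9443
d((-26, 11), (14, -30)) = 57.28
d((-26, 11), (-20, 26)) = 16.1555
d((-26, 11), (-25, 19)) = 8.0623 <-- minimum
d((-26, 11), (-20, -12)) = 23.7697
d((-26, 11), (-15, -26)) = 38.6005
d((-26, 11), (-4, -27)) = 43.909
d((-1, -15), (-18, 15)) = 34.4819
d((-1, -15), (14, -30)) = 21.2132
d((-1, -15), (-20, 26)) = 45.1885
d((-1, -15), (-25, 19)) = 41.6173
d((-1, -15), (-20, -12)) = 19.2354
d((-1, -15), (-15, -26)) = 17.8045
d((-1, -15), (-4, -27)) = 12.3693
d((-18, 15), (14, -30)) = 55.2178
d((-18, 15), (-20, 26)) = 11.1803
d((-18, 15), (-25, 19)) = 8.0623 <-- minimum
d((-18, 15), (-20, -12)) = 27.074
d((-18, 15), (-15, -26)) = 41.1096
d((-18, 15), (-4, -27)) = 44.2719
d((14, -30), (-20, 26)) = 65.5134
d((14, -30), (-25, 19)) = 62.6259
d((14, -30), (-20, -12)) = 38.4708
d((14, -30), (-15, -26)) = 29.2746
d((14, -30), (-4, -27)) = 18.2483
d((-20, 26), (-25, 19)) = 8.6023
d((-20, 26), (-20, -12)) = 38.0
d((-20, 26), (-15, -26)) = 52.2398
d((-20, 26), (-4, -27)) = 55.3624
d((-25, 19), (-20, -12)) = 31.4006
d((-25, 19), (-15, -26)) = 46.0977
d((-25, 19), (-4, -27)) = 50.5668
d((-20, -12), (-15, -26)) = 14.8661
d((-20, -12), (-4, -27)) = 21.9317
d((-15, -26), (-4, -27)) = 11.0454

Minimum distance: 8.0623 (tie among 2 pairs: (-26, 11) and (-25, 19); (-18, 15) and (-25, 19))

The minimum Euclidean distance is 8.0623. There is a tie: 2 pairs achieve this minimum — (-26, 11) and (-25, 19); (-18, 15) and (-25, 19). Any of these is a valid closest pair. For 10 points, brute-force pairwise comparison is shown above. For large n, the divide-and-conquer algorithm (sort by x, recurse on halves, check the dividing strip) achieves O(n log n).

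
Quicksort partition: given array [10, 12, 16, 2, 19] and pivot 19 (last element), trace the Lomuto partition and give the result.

Lomuto partition with pivot = 19:

Initial array: [10, 12, 16, 2, 19]

arr[0]=10 <= 19: swap with position 0, array becomes [10, 12, 16, 2, 19]
arr[1]=12 <= 19: swap with position 1, array becomes [10, 12, 16, 2, 19]
arr[2]=16 <= 19: swap with position 2, array becomes [10, 12, 16, 2, 19]
arr[3]=2 <= 19: swap with position 3, array becomes [10, 12, 16, 2, 19]

Place pivot at position 4: [10, 12, 16, 2, 19]
Pivot position: 4

After partitioning with pivot 19, the array becomes [10, 12, 16, 2, 19]. The pivot is placed at index 4. All elements to the left of the pivot are <= 19, and all elements to the right are > 19.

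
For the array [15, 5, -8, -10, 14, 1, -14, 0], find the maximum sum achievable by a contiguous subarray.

Using Kadane's algorithm on [15, 5, -8, -10, 14, 1, -14, 0]:

Scanning through the array:
Position 1 (value 5): max_ending_here = 20, max_so_far = 20
Position 2 (value -8): max_ending_here = 12, max_so_far = 20
Position 3 (value -10): max_ending_here = 2, max_so_far = 20
Position 4 (value 14): max_ending_here = 16, max_so_far = 20
Position 5 (value 1): max_ending_here = 17, max_so_far = 20
Position 6 (value -14): max_ending_here = 3, max_so_far = 20
Position 7 (value 0): max_ending_here = 3, max_so_far = 20

Maximum subarray: [15, 5]
Maximum sum: 20

The maximum subarray is [15, 5] with sum 20. This subarray runs from index 0 to index 1.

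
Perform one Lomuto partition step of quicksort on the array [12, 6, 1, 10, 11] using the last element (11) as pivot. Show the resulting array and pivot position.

Lomuto partition with pivot = 11:

Initial array: [12, 6, 1, 10, 11]

arr[0]=12 > 11: no swap
arr[1]=6 <= 11: swap with position 0, array becomes [6, 12, 1, 10, 11]
arr[2]=1 <= 11: swap with position 1, array becomes [6, 1, 12, 10, 11]
arr[3]=10 <= 11: swap with position 2, array becomes [6, 1, 10, 12, 11]

Place pivot at position 3: [6, 1, 10, 11, 12]
Pivot position: 3

After partitioning with pivot 11, the array becomes [6, 1, 10, 11, 12]. The pivot is placed at index 3. All elements to the left of the pivot are <= 11, and all elements to the right are > 11.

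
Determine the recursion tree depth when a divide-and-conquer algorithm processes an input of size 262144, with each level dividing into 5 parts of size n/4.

For divide and conquer with division factor 4:

Problem sizes at each level:
Level 0: 262144
Level 1: 65536
Level 2: 16384
Level 3: 4096
Level 4: 1024
Level 5: 256
Level 6: 64
Level 7: 16
Level 8: 4
Level 9: 1

The root is level 0 and the size-1 base case is level 9 (the tree spans levels 0 through 9, i.e. 10 levels counting the root), so the depth is the number of divisions: log_4(262144) = 9

The recursion tree depth is log_4(262144) = 9. At each level, the problem size is divided by 4, so it takes 9 divisions to reduce to a base case of size 1. The algorithm makes 5 recursive calls at each level.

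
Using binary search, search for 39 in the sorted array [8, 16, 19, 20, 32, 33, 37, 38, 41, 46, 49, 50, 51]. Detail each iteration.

Binary search for 39 in [8, 16, 19, 20, 32, 33, 37, 38, 41, 46, 49, 50, 51]:

lo=0, hi=12, mid=6, arr[mid]=37 -> 37 < 39, search right half
lo=7, hi=12, mid=9, arr[mid]=46 -> 46 > 39, search left half
lo=7, hi=8, mid=7, arr[mid]=38 -> 38 < 39, search right half
lo=8, hi=8, mid=8, arr[mid]=41 -> 41 > 39, search left half
lo=8 > hi=7, target 39 not found

Binary search determines that 39 is not in the array after 4 comparisons. The search space was exhausted without finding the target.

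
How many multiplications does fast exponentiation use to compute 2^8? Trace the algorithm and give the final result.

Computing 2^8 by squaring (build up from 2^1; each line after the first costs one multiplication):

2^1 = 2
2^2 = (2^1)^2 = 2^2 = 4
2^4 = (2^2)^2 = 4^2 = 16
2^8 = (2^4)^2 = 16^2 = 256

Result: 256
Multiplications needed: 3 (3 lines after 2^1)

2^8 = 256. Using exponentiation by squaring, this requires 3 multiplications. The key idea: if the exponent is even, square the half-power; if odd, multiply by the base once.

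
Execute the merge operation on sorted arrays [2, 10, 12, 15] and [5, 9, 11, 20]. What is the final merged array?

Merging process:

Compare 2 vs 5: take 2 from left. Merged: [2]
Compare 10 vs 5: take 5 from right. Merged: [2, 5]
Compare 10 vs 9: take 9 from right. Merged: [2, 5, 9]
Compare 10 vs 11: take 10 from left. Merged: [2, 5, 9, 10]
Compare 12 vs 11: take 11 from right. Merged: [2, 5, 9, 10, 11]
Compare 12 vs 20: take 12 from left. Merged: [2, 5, 9, 10, 11, 12]
Compare 15 vs 20: take 15 from left. Merged: [2, 5, 9, 10, 11, 12, 15]
Append remaining from right: [20]. Merged: [2, 5, 9, 10, 11, 12, 15, 20]

Final merged array: [2, 5, 9, 10, 11, 12, 15, 20]
Total comparisons: 7

The merged array is [2, 5, 9, 10, 11, 12, 15, 20], requiring 7 comparisons. The merge step runs in O(n) time where n is the total number of elements.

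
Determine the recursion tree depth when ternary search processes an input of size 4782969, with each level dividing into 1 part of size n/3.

For divide and conquer with division factor 3:

Problem sizes at each level:
Level 0: 4782969
Level 1: 1594323
Level 2: 531441
Level 3: 177147
Level 4: 59049
Level 5: 19683
Level 6: 6561
Level 7: 2187
Level 8: 729
Level 9: 243
Level 10: 81
Level 11: 27
Level 12: 9
Level 13: 3
Level 14: 1

The root is level 0 and the size-1 base case is level 14 (the tree spans levels 0 through 14, i.e. 15 levels counting the root), so the depth is the number of divisions: log_3(4782969) = 14

The recursion tree depth is log_3(4782969) = 14. At each level, the problem size is divided by 3, so it takes 14 divisions to reduce to a base case of size 1. The algorithm makes 1 recursive call at each level.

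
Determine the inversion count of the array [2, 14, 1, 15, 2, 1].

Finding inversions in [2, 14, 1, 15, 2, 1]:

(0, 2): arr[0]=2 > arr[2]=1
(0, 5): arr[0]=2 > arr[5]=1
(1, 2): arr[1]=14 > arr[2]=1
(1, 4): arr[1]=14 > arr[4]=2
(1, 5): arr[1]=14 > arr[5]=1
(3, 4): arr[3]=15 > arr[4]=2
(3, 5): arr[3]=15 > arr[5]=1
(4, 5): arr[4]=2 > arr[5]=1

Total inversions: 8

The array has 8 inversion(s): (0,2), (0,5), (1,2), (1,4), (1,5), (3,4), (3,5), (4,5). Each pair (i,j) satisfies i < j and arr[i] > arr[j].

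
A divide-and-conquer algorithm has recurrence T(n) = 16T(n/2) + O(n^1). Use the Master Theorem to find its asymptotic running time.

Master Theorem for T(n) = 16T(n/2) + O(n^1):

a = 16, b = 2, c = 1
log_b(a) = log_2(16) = 4.0000

Case 1: c = 1 < log_2(16) = 4.0000
T(n) = O(n^(log_2 16)) = O(n^4)

For T(n) = 16T(n/2) + O(n^1): log_2(16) = 4.0000. This is Case 1 of the Master Theorem (c < log_b(a), work dominated by leaves), giving O(n^4).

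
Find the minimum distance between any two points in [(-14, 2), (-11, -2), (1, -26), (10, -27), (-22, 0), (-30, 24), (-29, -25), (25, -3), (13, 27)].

Computing all pairwise distances among 9 points:

d((-14, 2), (-11, -2)) = 5.0 <-- minimum
d((-14, 2), (1, -26)) = 31.7648
d((-14, 2), (10, -27)) = 37.6431
d((-14, 2), (-22, 0)) = 8.2462
d((-14, 2), (-30, 24)) = 27.2029
d((-14, 2), (-29, -25)) = 30.8869
d((-14, 2), (25, -3)) = 39.3192
d((-14, 2), (13, 27)) = 36.7967
d((-11, -2), (1, -26)) = 26.8328
d((-11, -2), (10, -27)) = 32.6497
d((-11, -2), (-22, 0)) = 11.1803
d((-11, -2), (-30, 24)) = 32.2025
d((-11, -2), (-29, -25)) = 29.2062
d((-11, -2), (25, -3)) = 36.0139
d((-11, -2), (13, 27)) = 37.6431
d((1, -26), (10, -27)) = 9.0554
d((1, -26), (-22, 0)) = 34.7131
d((1, -26), (-30, 24)) = 58.8303
d((1, -26), (-29, -25)) = 30.0167
d((1, -26), (25, -3)) = 33.2415
d((1, -26), (13, 27)) = 54.3415
d((10, -27), (-22, 0)) = 41.8688
d((10, -27), (-30, 24)) = 64.8151
d((10, -27), (-29, -25)) = 39.0512
d((10, -27), (25, -3)) = 28.3019
d((10, -27), (13, 27)) = 54.0833
d((-22, 0), (-30, 24)) = 25.2982
d((-22, 0), (-29, -25)) = 25.9615
d((-22, 0), (25, -3)) = 47.0956
d((-22, 0), (13, 27)) = 44.2041
d((-30, 24), (-29, -25)) = 49.0102
d((-30, 24), (25, -3)) = 61.2699
d((-30, 24), (13, 27)) = 43.1045
d((-29, -25), (25, -3)) = 58.3095
d((-29, -25), (13, 27)) = 66.8431
d((25, -3), (13, 27)) = 32.311

Closest pair: (-14, 2) and (-11, -2) with distance 5.0

The closest pair is (-14, 2) and (-11, -2) with Euclidean distance 5.0. For 9 points, brute-force pairwise comparison is shown above. For large n, the divide-and-conquer algorithm (sort by x, recurse on halves, check the dividing strip) achieves O(n log n).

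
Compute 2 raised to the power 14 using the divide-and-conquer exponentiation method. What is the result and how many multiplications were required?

Computing 2^14 by squaring (build up from 2^1; each line after the first costs one multiplication):

2^1 = 2
2^2 = (2^1)^2 = 2^2 = 4
2^3 = 2 * 2^2 = 2 * 4 = 8
2^6 = (2^3)^2 = 8^2 = 64
2^7 = 2 * 2^6 = 2 * 64 = 128
2^14 = (2^7)^2 = 128^2 = 16384

Result: 16384
Multiplications needed: 5 (5 lines after 2^1)

2^14 = 16384. Using exponentiation by squaring, this requires 5 multiplications. The key idea: if the exponent is even, square the half-power; if odd, multiply by the base once.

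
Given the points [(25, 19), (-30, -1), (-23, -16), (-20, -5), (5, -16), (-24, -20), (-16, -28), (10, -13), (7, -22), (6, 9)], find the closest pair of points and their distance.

Computing all pairwise distances among 10 points:

d((25, 19), (-30, -1)) = 58.5235
d((25, 19), (-23, -16)) = 59.4054
d((25, 19), (-20, -5)) = 51.0
d((25, 19), (5, -16)) = 40.3113
d((25, 19), (-24, -20)) = 62.6259
d((25, 19), (-16, -28)) = 62.3699
d((25, 19), (10, -13)) = 35.3412
d((25, 19), (7, -22)) = 44.7772
d((25, 19), (6, 9)) = 21.4709
d((-30, -1), (-23, -16)) = 16.5529
d((-30, -1), (-20, -5)) = 10.7703
d((-30, -1), (5, -16)) = 38.0789
d((-30, -1), (-24, -20)) = 19.9249
d((-30, -1), (-16, -28)) = 30.4138
d((-30, -1), (10, -13)) = 41.7612
d((-30, -1), (7, -22)) = 42.5441
d((-30, -1), (6, 9)) = 37.3631
d((-23, -16), (-20, -5)) = 11.4018
d((-23, -16), (5, -16)) = 28.0
d((-23, -16), (-24, -20)) = 4.1231 <-- minimum
d((-23, -16), (-16, -28)) = 13.8924
d((-23, -16), (10, -13)) = 33.1361
d((-23, -16), (7, -22)) = 30.5941
d((-23, -16), (6, 9)) = 38.2884
d((-20, -5), (5, -16)) = 27.313
d((-20, -5), (-24, -20)) = 15.5242
d((-20, -5), (-16, -28)) = 23.3452
d((-20, -5), (10, -13)) = 31.0483
d((-20, -5), (7, -22)) = 31.9061
d((-20, -5), (6, 9)) = 29.5296
d((5, -16), (-24, -20)) = 29.2746
d((5, -16), (-16, -28)) = 24.1868
d((5, -16), (10, -13)) = 5.831
d((5, -16), (7, -22)) = 6.3246
d((5, -16), (6, 9)) = 25.02
d((-24, -20), (-16, -28)) = 11.3137
d((-24, -20), (10, -13)) = 34.7131
d((-24, -20), (7, -22)) = 31.0644
d((-24, -20), (6, 9)) = 41.7253
d((-16, -28), (10, -13)) = 30.0167
d((-16, -28), (7, -22)) = 23.7697
d((-16, -28), (6, 9)) = 43.0465
d((10, -13), (7, -22)) = 9.4868
d((10, -13), (6, 9)) = 22.3607
d((7, -22), (6, 9)) = 31.0161

Closest pair: (-23, -16) and (-24, -20) with distance 4.1231

The closest pair is (-23, -16) and (-24, -20) with Euclidean distance 4.1231. For 10 points, brute-force pairwise comparison is shown above. For large n, the divide-and-conquer algorithm (sort by x, recurse on halves, check the dividing strip) achieves O(n log n).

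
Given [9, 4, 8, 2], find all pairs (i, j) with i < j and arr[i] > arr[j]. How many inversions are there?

Finding inversions in [9, 4, 8, 2]:

(0, 1): arr[0]=9 > arr[1]=4
(0, 2): arr[0]=9 > arr[2]=8
(0, 3): arr[0]=9 > arr[3]=2
(1, 3): arr[1]=4 > arr[3]=2
(2, 3): arr[2]=8 > arr[3]=2

Total inversions: 5

The array has 5 inversion(s): (0,1), (0,2), (0,3), (1,3), (2,3). Each pair (i,j) satisfies i < j and arr[i] > arr[j].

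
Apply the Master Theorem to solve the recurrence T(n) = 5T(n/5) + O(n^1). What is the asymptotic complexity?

Master Theorem for T(n) = 5T(n/5) + O(n^1):

a = 5, b = 5, c = 1
log_b(a) = log_5(5) = 1.0000

Case 2: c = 1 = log_5(5) = 1.0000
T(n) = O(n^1 log n) = O(n log n)

For T(n) = 5T(n/5) + O(n^1): log_5(5) = 1.0000. This is Case 2 of the Master Theorem (c = log_b(a), equal work at all levels), giving O(n log n).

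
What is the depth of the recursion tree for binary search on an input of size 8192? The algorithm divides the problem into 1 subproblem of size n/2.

For divide and conquer with division factor 2:

Problem sizes at each level:
Level 0: 8192
Level 1: 4096
Level 2: 2048
Level 3: 1024
Level 4: 512
Level 5: 256
Level 6: 128
Level 7: 64
Level 8: 32
Level 9: 16
Level 10: 8
Level 11: 4
Level 12: 2
Level 13: 1

The root is level 0 and the size-1 base case is level 13 (the tree spans levels 0 through 13, i.e. 14 levels counting the root), so the depth is the number of divisions: log_2(8192) = 13

The recursion tree depth is log_2(8192) = 13. At each level, the problem size is divided by 2, so it takes 13 divisions to reduce to a base case of size 1. The algorithm makes 1 recursive call at each level.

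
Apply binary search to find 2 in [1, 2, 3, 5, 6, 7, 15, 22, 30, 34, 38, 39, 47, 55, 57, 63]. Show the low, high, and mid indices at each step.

Binary search for 2 in [1, 2, 3, 5, 6, 7, 15, 22, 30, 34, 38, 39, 47, 55, 57, 63]:

lo=0, hi=15, mid=7, arr[mid]=22 -> 22 > 2, search left half
lo=0, hi=6, mid=3, arr[mid]=5 -> 5 > 2, search left half
lo=0, hi=2, mid=1, arr[mid]=2 -> Found target at index 1!

Binary search finds 2 at index 1 after 3 comparisons. The search repeatedly halves the search space by comparing with the middle element.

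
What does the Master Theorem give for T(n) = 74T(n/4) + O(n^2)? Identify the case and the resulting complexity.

Master Theorem for T(n) = 74T(n/4) + O(n^2):

a = 74, b = 4, c = 2
log_b(a) = log_4(74) = 3.1047

Case 1: c = 2 < log_4(74) = 3.1047
T(n) = O(n^(log_4 74))

For T(n) = 74T(n/4) + O(n^2): log_4(74) = 3.1047. This is Case 1 of the Master Theorem (c < log_b(a), work dominated by leaves), giving O(n^(log_4 74)).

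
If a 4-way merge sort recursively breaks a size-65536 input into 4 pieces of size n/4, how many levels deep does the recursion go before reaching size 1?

For divide and conquer with division factor 4:

Problem sizes at each level:
Level 0: 65536
Level 1: 16384
Level 2: 4096
Level 3: 1024
Level 4: 256
Level 5: 64
Level 6: 16
Level 7: 4
Level 8: 1

The root is level 0 and the size-1 base case is level 8 (the tree spans levels 0 through 8, i.e. 9 levels counting the root), so the depth is the number of divisions: log_4(65536) = 8

The recursion tree depth is log_4(65536) = 8. At each level, the problem size is divided by 4, so it takes 8 divisions to reduce to a base case of size 1. The algorithm makes 4 recursive calls at each level.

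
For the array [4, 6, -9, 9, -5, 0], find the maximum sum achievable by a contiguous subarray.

Using Kadane's algorithm on [4, 6, -9, 9, -5, 0]:

Scanning through the array:
Position 1 (value 6): max_ending_here = 10, max_so_far = 10
Position 2 (value -9): max_ending_here = 1, max_so_far = 10
Position 3 (value 9): max_ending_here = 10, max_so_far = 10
Position 4 (value -5): max_ending_here = 5, max_so_far = 10
Position 5 (value 0): max_ending_here = 5, max_so_far = 10

Maximum subarray: [4, 6]
Maximum sum: 10

The maximum subarray is [4, 6] with sum 10. This subarray runs from index 0 to index 1.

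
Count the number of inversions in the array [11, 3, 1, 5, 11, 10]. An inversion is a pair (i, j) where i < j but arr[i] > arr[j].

Finding inversions in [11, 3, 1, 5, 11, 10]:

(0, 1): arr[0]=11 > arr[1]=3
(0, 2): arr[0]=11 > arr[2]=1
(0, 3): arr[0]=11 > arr[3]=5
(0, 5): arr[0]=11 > arr[5]=10
(1, 2): arr[1]=3 > arr[2]=1
(4, 5): arr[4]=11 > arr[5]=10

Total inversions: 6

The array has 6 inversion(s): (0,1), (0,2), (0,3), (0,5), (1,2), (4,5). Each pair (i,j) satisfies i < j and arr[i] > arr[j].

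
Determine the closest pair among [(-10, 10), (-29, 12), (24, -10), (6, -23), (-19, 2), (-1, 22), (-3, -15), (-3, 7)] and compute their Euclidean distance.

Computing all pairwise distances among 8 points:

d((-10, 10), (-29, 12)) = 19.105
d((-10, 10), (24, -10)) = 39.4462
d((-10, 10), (6, -23)) = 36.6742
d((-10, 10), (-19, 2)) = 12.0416
d((-10, 10), (-1, 22)) = 15.0
d((-10, 10), (-3, -15)) = 25.9615
d((-10, 10), (-3, 7)) = 7.6158 <-- minimum
d((-29, 12), (24, -10)) = 57.3847
d((-29, 12), (6, -23)) = 49.4975
d((-29, 12), (-19, 2)) = 14.1421
d((-29, 12), (-1, 22)) = 29.7321
d((-29, 12), (-3, -15)) = 37.4833
d((-29, 12), (-3, 7)) = 26.4764
d((24, -10), (6, -23)) = 22.2036
d((24, -10), (-19, 2)) = 44.643
d((24, -10), (-1, 22)) = 40.6079
d((24, -10), (-3, -15)) = 27.4591
d((24, -10), (-3, 7)) = 31.9061
d((6, -23), (-19, 2)) = 35.3553
d((6, -23), (-1, 22)) = 45.5412
d((6, -23), (-3, -15)) = 12.0416
d((6, -23), (-3, 7)) = 31.3209
d((-19, 2), (-1, 22)) = 26.9072
d((-19, 2), (-3, -15)) = 23.3452
d((-19, 2), (-3, 7)) = 16.7631
d((-1, 22), (-3, -15)) = 37.054
d((-1, 22), (-3, 7)) = 15.1327
d((-3, -15), (-3, 7)) = 22.0

Closest pair: (-10, 10) and (-3, 7) with distance 7.6158

The closest pair is (-10, 10) and (-3, 7) with Euclidean distance 7.6158. For 8 points, brute-force pairwise comparison is shown above. For large n, the divide-and-conquer algorithm (sort by x, recurse on halves, check the dividing strip) achieves O(n log n).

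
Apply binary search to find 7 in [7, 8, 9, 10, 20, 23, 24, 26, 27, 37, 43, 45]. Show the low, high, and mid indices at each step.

Binary search for 7 in [7, 8, 9, 10, 20, 23, 24, 26, 27, 37, 43, 45]:

lo=0, hi=11, mid=5, arr[mid]=23 -> 23 > 7, search left half
lo=0, hi=4, mid=2, arr[mid]=9 -> 9 > 7, search left half
lo=0, hi=1, mid=0, arr[mid]=7 -> Found target at index 0!

Binary search finds 7 at index 0 after 3 comparisons. The search repeatedly halves the search space by comparing with the middle element.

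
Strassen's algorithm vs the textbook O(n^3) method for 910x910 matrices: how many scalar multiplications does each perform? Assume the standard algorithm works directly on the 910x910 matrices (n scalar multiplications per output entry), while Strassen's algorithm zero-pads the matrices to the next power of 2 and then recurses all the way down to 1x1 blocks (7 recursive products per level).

Matrix multiplication for 910x910 matrices:

Strassen's algorithm requires power-of-2 dimensions. Pad 910x910 to 1024x1024 (next power of 2).

Standard algorithm: 910^3 = 753571000 multiplications
Strassen's algorithm: 7^(log2(1024)) = 7^10 = 282475249 multiplications
Savings: 753571000 - 282475249 = 471095751 multiplications

Standard: 753571000 multiplications (910^3). Strassen: 282475249 multiplications (7^10, after padding to 1024x1024). Strassen reduces 8 recursive multiplications to 7 at each level.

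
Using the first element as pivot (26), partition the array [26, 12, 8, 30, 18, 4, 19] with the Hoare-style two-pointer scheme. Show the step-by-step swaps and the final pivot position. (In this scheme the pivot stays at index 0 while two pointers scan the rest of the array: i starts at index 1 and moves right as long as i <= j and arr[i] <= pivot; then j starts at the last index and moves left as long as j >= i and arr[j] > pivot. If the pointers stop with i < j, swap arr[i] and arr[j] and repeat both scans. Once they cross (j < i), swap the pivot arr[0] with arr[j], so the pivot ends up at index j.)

Hoare-style two-pointer partition with pivot = 26:

Initial array: [26, 12, 8, 30, 18, 4, 19]

Pointers start at i = 1, j = 6.
i stops at index 3 (arr[3]=30 > 26), j stops at index 6 (arr[6]=19 <= 26): swap arr[3] and arr[6], array becomes [26, 12, 8, 19, 18, 4, 30]
i ends at 6, j ends at 5: the pointers have crossed (j < i), so scanning stops.

Swap pivot arr[0] with arr[5] to place pivot at position 5: [4, 12, 8, 19, 18, 26, 30]
Pivot position: 5

After partitioning with pivot 26, the array becomes [4, 12, 8, 19, 18, 26, 30]. The pivot is placed at index 5. All elements to the left of the pivot are <= 26, and all elements to the right are > 26.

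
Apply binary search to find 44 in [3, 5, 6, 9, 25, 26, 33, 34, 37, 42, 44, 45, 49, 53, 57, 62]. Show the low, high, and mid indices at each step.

Binary search for 44 in [3, 5, 6, 9, 25, 26, 33, 34, 37, 42, 44, 45, 49, 53, 57, 62]:

lo=0, hi=15, mid=7, arr[mid]=34 -> 34 < 44, search right half
lo=8, hi=15, mid=11, arr[mid]=45 -> 45 > 44, search left half
lo=8, hi=10, mid=9, arr[mid]=42 -> 42 < 44, search right half
lo=10, hi=10, mid=10, arr[mid]=44 -> Found target at index 10!

Binary search finds 44 at index 10 after 4 comparisons. The search repeatedly halves the search space by comparing with the middle element.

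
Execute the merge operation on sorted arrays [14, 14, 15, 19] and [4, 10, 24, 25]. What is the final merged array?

Merging process:

Compare 14 vs 4: take 4 from right. Merged: [4]
Compare 14 vs 10: take 10 from right. Merged: [4, 10]
Compare 14 vs 24: take 14 from left. Merged: [4, 10, 14]
Compare 14 vs 24: take 14 from left. Merged: [4, 10, 14, 14]
Compare 15 vs 24: take 15 from left. Merged: [4, 10, 14, 14, 15]
Compare 19 vs 24: take 19 from left. Merged: [4, 10, 14, 14, 15, 19]
Append remaining from right: [24, 25]. Merged: [4, 10, 14, 14, 15, 19, 24, 25]

Final merged array: [4, 10, 14, 14, 15, 19, 24, 25]
Total comparisons: 6

The merged array is [4, 10, 14, 14, 15, 19, 24, 25], requiring 6 comparisons. The merge step runs in O(n) time where n is the total number of elements.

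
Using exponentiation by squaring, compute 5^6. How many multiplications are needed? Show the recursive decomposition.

Computing 5^6 by squaring (build up from 5^1; each line after the first costs one multiplication):

5^1 = 5
5^2 = (5^1)^2 = 5^2 = 25
5^3 = 5 * 5^2 = 5 * 25 = 125
5^6 = (5^3)^2 = 125^2 = 15625

Result: 15625
Multiplications needed: 3 (3 lines after 5^1)

5^6 = 15625. Using exponentiation by squaring, this requires 3 multiplications. The key idea: if the exponent is even, square the half-power; if odd, multiply by the base once.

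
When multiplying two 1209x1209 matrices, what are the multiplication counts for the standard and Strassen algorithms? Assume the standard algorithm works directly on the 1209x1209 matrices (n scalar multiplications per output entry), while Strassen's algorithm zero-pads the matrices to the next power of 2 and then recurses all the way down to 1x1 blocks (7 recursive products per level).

Matrix multiplication for 1209x1209 matrices:

Strassen's algorithm requires power-of-2 dimensions. Pad 1209x1209 to 2048x2048 (next power of 2).

Standard algorithm: 1209^3 = 1767172329 multiplications
Strassen's algorithm: 7^(log2(2048)) = 7^11 = 1977326743 multiplications
Difference: 1767172329 - 1977326743 = -210154414 (Strassen uses MORE here due to padding overhead — for small or just-over-power-of-2 n, padding can outweigh the per-level savings)

Standard: 1767172329 multiplications (1209^3). Strassen: 1977326743 multiplications (7^11, after padding to 2048x2048). Strassen reduces 8 recursive multiplications to 7 at each level.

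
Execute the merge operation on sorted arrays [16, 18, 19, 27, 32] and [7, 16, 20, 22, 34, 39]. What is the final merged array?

Merging process:

Compare 16 vs 7: take 7 from right. Merged: [7]
Compare 16 vs 16: take 16 from left. Merged: [7, 16]
Compare 18 vs 16: take 16 from right. Merged: [7, 16, 16]
Compare 18 vs 20: take 18 from left. Merged: [7, 16, 16, 18]
Compare 19 vs 20: take 19 from left. Merged: [7, 16, 16, 18, 19]
Compare 27 vs 20: take 20 from right. Merged: [7, 16, 16, 18, 19, 20]
Compare 27 vs 22: take 22 from right. Merged: [7, 16, 16, 18, 19, 20, 22]
Compare 27 vs 34: take 27 from left. Merged: [7, 16, 16, 18, 19, 20, 22, 27]
Compare 32 vs 34: take 32 from left. Merged: [7, 16, 16, 18, 19, 20, 22, 27, 32]
Append remaining from right: [34, 39]. Merged: [7, 16, 16, 18, 19, 20, 22, 27, 32, 34, 39]

Final merged array: [7, 16, 16, 18, 19, 20, 22, 27, 32, 34, 39]
Total comparisons: 9

The merged array is [7, 16, 16, 18, 19, 20, 22, 27, 32, 34, 39], requiring 9 comparisons. The merge step runs in O(n) time where n is the total number of elements.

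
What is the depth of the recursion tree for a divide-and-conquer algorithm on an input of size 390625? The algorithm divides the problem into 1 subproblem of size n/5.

For divide and conquer with division factor 5:

Problem sizes at each level:
Level 0: 390625
Level 1: 78125
Level 2: 15625
Level 3: 3125
Level 4: 625
Level 5: 125
Level 6: 25
Level 7: 5
Level 8: 1

The root is level 0 and the size-1 base case is level 8 (the tree spans levels 0 through 8, i.e. 9 levels counting the root), so the depth is the number of divisions: log_5(390625) = 8

The recursion tree depth is log_5(390625) = 8. At each level, the problem size is divided by 5, so it takes 8 divisions to reduce to a base case of size 1. The algorithm makes 1 recursive call at each level.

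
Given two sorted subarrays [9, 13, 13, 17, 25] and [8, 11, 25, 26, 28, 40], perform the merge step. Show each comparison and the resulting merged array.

Merging process:

Compare 9 vs 8: take 8 from right. Merged: [8]
Compare 9 vs 11: take 9 from left. Merged: [8, 9]
Compare 13 vs 11: take 11 from right. Merged: [8, 9, 11]
Compare 13 vs 25: take 13 from left. Merged: [8, 9, 11, 13]
Compare 13 vs 25: take 13 from left. Merged: [8, 9, 11, 13, 13]
Compare 17 vs 25: take 17 from left. Merged: [8, 9, 11, 13, 13, 17]
Compare 25 vs 25: take 25 from left. Merged: [8, 9, 11, 13, 13, 17, 25]
Append remaining from right: [25, 26, 28, 40]. Merged: [8, 9, 11, 13, 13, 17, 25, 25, 26, 28, 40]

Final merged array: [8, 9, 11, 13, 13, 17, 25, 25, 26, 28, 40]
Total comparisons: 7

The merged array is [8, 9, 11, 13, 13, 17, 25, 25, 26, 28, 40], requiring 7 comparisons. The merge step runs in O(n) time where n is the total number of elements.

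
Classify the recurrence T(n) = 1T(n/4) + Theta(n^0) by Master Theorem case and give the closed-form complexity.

Master Theorem for T(n) = 1T(n/4) + O(n^0):

a = 1, b = 4, c = 0
log_b(a) = log_4(1) = 0.0000

Case 2: c = 0 = log_4(1) = 0.0000
T(n) = O(n^0 log n) = O(log n)

For T(n) = 1T(n/4) + O(n^0): log_4(1) = 0.0000. This is Case 2 of the Master Theorem (c = log_b(a), equal work at all levels), giving O(log n).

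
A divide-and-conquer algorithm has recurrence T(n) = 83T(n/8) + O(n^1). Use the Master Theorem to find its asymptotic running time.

Master Theorem for T(n) = 83T(n/8) + O(n^1):

a = 83, b = 8, c = 1
log_b(a) = log_8(83) = 2.1250

Case 1: c = 1 < log_8(83) = 2.1250
T(n) = O(n^(log_8 83))

For T(n) = 83T(n/8) + O(n^1): log_8(83) = 2.1250. This is Case 1 of the Master Theorem (c < log_b(a), work dominated by leaves), giving O(n^(log_8 83)).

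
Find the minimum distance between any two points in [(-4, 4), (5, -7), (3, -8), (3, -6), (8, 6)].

Computing all pairwise distances among 5 points:

d((-4, 4), (5, -7)) = 14.2127
d((-4, 4), (3, -8)) = 13.8924
d((-4, 4), (3, -6)) = 12.2066
d((-4, 4), (8, 6)) = 12.1655
d((5, -7), (3, -8)) = 2.2361
d((5, -7), (3, -6)) = 2.2361
d((5, -7), (8, 6)) = 13.3417
d((3, -8), (3, -6)) = 2.0 <-- minimum
d((3, -8), (8, 6)) = 14.8661
d((3, -6), (8, 6)) = 13.0

Closest pair: (3, -8) and (3, -6) with distance 2.0

The closest pair is (3, -8) and (3, -6) with Euclidean distance 2.0. For 5 points, brute-force pairwise comparison is shown above. For large n, the divide-and-conquer algorithm (sort by x, recurse on halves, check the dividing strip) achieves O(n log n).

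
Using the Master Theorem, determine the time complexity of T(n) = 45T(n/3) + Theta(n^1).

Master Theorem for T(n) = 45T(n/3) + O(n^1):

a = 45, b = 3, c = 1
log_b(a) = log_3(45) = 3.4650

Case 1: c = 1 < log_3(45) = 3.4650
T(n) = O(n^(log_3 45))

For T(n) = 45T(n/3) + O(n^1): log_3(45) = 3.4650. This is Case 1 of the Master Theorem (c < log_b(a), work dominated by leaves), giving O(n^(log_3 45)).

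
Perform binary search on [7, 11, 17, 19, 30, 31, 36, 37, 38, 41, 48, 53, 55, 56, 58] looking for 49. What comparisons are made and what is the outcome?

Binary search for 49 in [7, 11, 17, 19, 30, 31, 36, 37, 38, 41, 48, 53, 55, 56, 58]:

lo=0, hi=14, mid=7, arr[mid]=37 -> 37 < 49, search right half
lo=8, hi=14, mid=11, arr[mid]=53 -> 53 > 49, search left half
lo=8, hi=10, mid=9, arr[mid]=41 -> 41 < 49, search right half
lo=10, hi=10, mid=10, arr[mid]=48 -> 48 < 49, search right half
lo=11 > hi=10, target 49 not found

Binary search determines that 49 is not in the array after 4 comparisons. The search space was exhausted without finding the target.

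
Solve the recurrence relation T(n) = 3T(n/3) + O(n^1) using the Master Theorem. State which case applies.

Master Theorem for T(n) = 3T(n/3) + O(n^1):

a = 3, b = 3, c = 1
log_b(a) = log_3(3) = 1.0000

Case 2: c = 1 = log_3(3) = 1.0000
T(n) = O(n^1 log n) = O(n log n)

For T(n) = 3T(n/3) + O(n^1): log_3(3) = 1.0000. This is Case 2 of the Master Theorem (c = log_b(a), equal work at all levels), giving O(n log n).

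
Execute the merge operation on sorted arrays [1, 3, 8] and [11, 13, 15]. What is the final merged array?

Merging process:

Compare 1 vs 11: take 1 from left. Merged: [1]
Compare 3 vs 11: take 3 from left. Merged: [1, 3]
Compare 8 vs 11: take 8 from left. Merged: [1, 3, 8]
Append remaining from right: [11, 13, 15]. Merged: [1, 3, 8, 11, 13, 15]

Final merged array: [1, 3, 8, 11, 13, 15]
Total comparisons: 3

The merged array is [1, 3, 8, 11, 13, 15], requiring 3 comparisons. The merge step runs in O(n) time where n is the total number of elements.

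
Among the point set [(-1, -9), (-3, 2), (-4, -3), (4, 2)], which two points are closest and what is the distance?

Computing all pairwise distances among 4 points:

d((-1, -9), (-3, 2)) = 11.1803
d((-1, -9), (-4, -3)) = 6.7082
d((-1, -9), (4, 2)) = 12.083
d((-3, 2), (-4, -3)) = 5.099 <-- minimum
d((-3, 2), (4, 2)) = 7.0
d((-4, -3), (4, 2)) = 9.434

Closest pair: (-3, 2) and (-4, -3) with distance 5.099

The closest pair is (-3, 2) and (-4, -3) with Euclidean distance 5.099. For 4 points, brute-force pairwise comparison is shown above. For large n, the divide-and-conquer algorithm (sort by x, recurse on halves, check the dividing strip) achieves O(n log n).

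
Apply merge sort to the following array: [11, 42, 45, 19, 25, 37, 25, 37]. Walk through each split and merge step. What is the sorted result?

Merge sort trace:

Split: [11, 42, 45, 19, 25, 37, 25, 37] -> [11, 42, 45, 19] and [25, 37, 25, 37]
  Split: [11, 42, 45, 19] -> [11, 42] and [45, 19]
    Split: [11, 42] -> [11] and [42]
    Merge: [11] + [42] -> [11, 42]
    Split: [45, 19] -> [45] and [19]
    Merge: [45] + [19] -> [19, 45]
  Merge: [11, 42] + [19, 45] -> [11, 19, 42, 45]
  Split: [25, 37, 25, 37] -> [25, 37] and [25, 37]
    Split: [25, 37] -> [25] and [37]
    Merge: [25] + [37] -> [25, 37]
    Split: [25, 37] -> [25] and [37]
    Merge: [25] + [37] -> [25, 37]
  Merge: [25, 37] + [25, 37] -> [25, 25, 37, 37]
Merge: [11, 19, 42, 45] + [25, 25, 37, 37] -> [11, 19, 25, 25, 37, 37, 42, 45]

Final sorted array: [11, 19, 25, 25, 37, 37, 42, 45]

The merge sort proceeds by recursively splitting the array and merging sorted halves.
After all merges, the sorted array is [11, 19, 25, 25, 37, 37, 42, 45].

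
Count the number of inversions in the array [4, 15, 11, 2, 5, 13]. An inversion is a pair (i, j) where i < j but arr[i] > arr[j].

Finding inversions in [4, 15, 11, 2, 5, 13]:

(0, 3): arr[0]=4 > arr[3]=2
(1, 2): arr[1]=15 > arr[2]=11
(1, 3): arr[1]=15 > arr[3]=2
(1, 4): arr[1]=15 > arr[4]=5
(1, 5): arr[1]=15 > arr[5]=13
(2, 3): arr[2]=11 > arr[3]=2
(2, 4): arr[2]=11 > arr[4]=5

Total inversions: 7

The array has 7 inversion(s): (0,3), (1,2), (1,3), (1,4), (1,5), (2,3), (2,4). Each pair (i,j) satisfies i < j and arr[i] > arr[j].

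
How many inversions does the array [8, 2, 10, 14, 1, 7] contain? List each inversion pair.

Finding inversions in [8, 2, 10, 14, 1, 7]:

(0, 1): arr[0]=8 > arr[1]=2
(0, 4): arr[0]=8 > arr[4]=1
(0, 5): arr[0]=8 > arr[5]=7
(1, 4): arr[1]=2 > arr[4]=1
(2, 4): arr[2]=10 > arr[4]=1
(2, 5): arr[2]=10 > arr[5]=7
(3, 4): arr[3]=14 > arr[4]=1
(3, 5): arr[3]=14 > arr[5]=7

Total inversions: 8

The array has 8 inversion(s): (0,1), (0,4), (0,5), (1,4), (2,4), (2,5), (3,4), (3,5). Each pair (i,j) satisfies i < j and arr[i] > arr[j].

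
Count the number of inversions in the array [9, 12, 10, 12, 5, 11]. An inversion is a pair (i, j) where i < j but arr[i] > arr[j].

Finding inversions in [9, 12, 10, 12, 5, 11]:

(0, 4): arr[0]=9 > arr[4]=5
(1, 2): arr[1]=12 > arr[2]=10
(1, 4): arr[1]=12 > arr[4]=5
(1, 5): arr[1]=12 > arr[5]=11
(2, 4): arr[2]=10 > arr[4]=5
(3, 4): arr[3]=12 > arr[4]=5
(3, 5): arr[3]=12 > arr[5]=11

Total inversions: 7

The array has 7 inversion(s): (0,4), (1,2), (1,4), (1,5), (2,4), (3,4), (3,5). Each pair (i,j) satisfies i < j and arr[i] > arr[j].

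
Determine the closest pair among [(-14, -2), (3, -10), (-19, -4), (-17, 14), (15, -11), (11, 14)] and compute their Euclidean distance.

Computing all pairwise distances among 6 points:

d((-14, -2), (3, -10)) = 18.7883
d((-14, -2), (-19, -4)) = 5.3852 <-- minimum
d((-14, -2), (-17, 14)) = 16.2788
d((-14, -2), (15, -11)) = 30.3645
d((-14, -2), (11, 14)) = 29.6816
d((3, -10), (-19, -4)) = 22.8035
d((3, -10), (-17, 14)) = 31.241
d((3, -10), (15, -11)) = 12.0416
d((3, -10), (11, 14)) = 25.2982
d((-19, -4), (-17, 14)) = 18.1108
d((-19, -4), (15, -11)) = 34.7131
d((-19, -4), (11, 14)) = 34.9857
d((-17, 14), (15, -11)) = 40.6079
d((-17, 14), (11, 14)) = 28.0
d((15, -11), (11, 14)) = 25.318

Closest pair: (-14, -2) and (-19, -4) with distance 5.3852

The closest pair is (-14, -2) and (-19, -4) with Euclidean distance 5.3852. For 6 points, brute-force pairwise comparison is shown above. For large n, the divide-and-conquer algorithm (sort by x, recurse on halves, check the dividing strip) achieves O(n log n).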